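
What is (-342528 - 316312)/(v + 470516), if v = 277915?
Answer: -658840/748431 ≈ -0.88029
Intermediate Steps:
(-342528 - 316312)/(v + 470516) = (-342528 - 316312)/(277915 + 470516) = -658840/748431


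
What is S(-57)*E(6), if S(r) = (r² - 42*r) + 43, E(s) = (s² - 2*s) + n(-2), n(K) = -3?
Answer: 119406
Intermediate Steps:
E(s) = -3 + s² - 2*s (E(s) = (s² - 2*s) - 3 = -3 + s² - 2*s)
S(r) = 43 + r² - 42*r
S(-57)*E(6) = (43 + (-57)² - 42*(-57))*(-3 + 6² - 2*6) = (43 + 3249 + 2394)*(-3 + 36 - 12) = 5686*21 = 119406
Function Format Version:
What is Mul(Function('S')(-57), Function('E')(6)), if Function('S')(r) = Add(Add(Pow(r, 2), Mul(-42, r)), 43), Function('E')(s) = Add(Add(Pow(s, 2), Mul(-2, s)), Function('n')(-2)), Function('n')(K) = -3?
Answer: 119406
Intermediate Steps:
Function('E')(s) = Add(-3, Pow(s, 2), Mul(-2, s)) (Function('E')(s) = Add(Add(Pow(s, 2), Mul(-2, s)), -3) = Add(-3, Pow(s, 2), Mul(-2, s)))
Function('S')(r) = Add(43, Pow(r, 2), Mul(-42, r))
Mul(Function('S')(-57), Function('E')(6)) = Mul(Add(43, Pow(-57, 2), Mul(-42, -57)), Add(-3, Pow(6, 2), Mul(-2, 6))) = Mul(Add(43, 3249, 2394), Add(-3, 36, -12)) = Mul(5686, 21) = 119406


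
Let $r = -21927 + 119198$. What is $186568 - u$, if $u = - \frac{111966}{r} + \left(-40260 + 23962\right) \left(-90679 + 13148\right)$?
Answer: $- \frac{122893510982604}{97271} \approx -1.2634 \cdot 10^{9}$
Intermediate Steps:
$r = 97271$
$u = \frac{122911658638532}{97271}$ ($u = - \frac{111966}{97271} + \left(-40260 + 23962\right) \left(-90679 + 13148\right) = \left(-111966\right) \frac{1}{97271} - -1263600238 = - \frac{111966}{97271} + 1263600238 = \frac{122911658638532}{97271} \approx 1.2636 \cdot 10^{9}$)
$186568 - u = 186568 - \frac{122911658638532}{97271} = - \frac{122893510982604}{97271}$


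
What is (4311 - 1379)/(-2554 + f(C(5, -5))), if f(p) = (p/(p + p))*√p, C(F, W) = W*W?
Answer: -5864/5103 ≈ -1.1491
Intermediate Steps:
C(F, W) = W²
f(p) = √p/2 (f(p) = (p/((2*p)))*√p = ((1/(2*p))*p)*√p = √p/2)
(4311 - 1379)/(-2554 + f(C(5, -5))) = (4311 - 1379)/(-2554 + √((-5)²)/2) = 2932/(-2554 + √25/2) = 2932/(-2554 + (½)*5) = 2932/(-2554 + 5/2) = 2932/(-5103/2) = 2932*(-2/5103) = -5864/5103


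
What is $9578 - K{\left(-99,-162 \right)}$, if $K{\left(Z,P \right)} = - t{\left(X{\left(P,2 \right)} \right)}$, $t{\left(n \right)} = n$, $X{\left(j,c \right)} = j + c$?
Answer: $9418$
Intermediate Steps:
$X{\left(j,c \right)} = c + j$
$K{\left(Z,P \right)} = -2 - P$ ($K{\left(Z,P \right)} = - (2 + P) = -2 - P$)
$9578 - K{\left(-99,-162 \right)} = 9578 - \left(-2 - -162\right) = 9578 - \left(-2 + 162\right) = 9578 - 160 = 9418$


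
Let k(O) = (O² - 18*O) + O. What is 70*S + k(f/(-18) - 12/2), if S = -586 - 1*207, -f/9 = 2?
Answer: -55400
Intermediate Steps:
f = -18 (f = -9*2 = -18)
S = -793 (S = -586 - 207 = -793)
k(O) = O² - 17*O
70*S + k(f/(-18) - 12/2) = 70*(-793) + (-18/(-18) - 12/2)*(-17 + (-18/(-18) - 12/2)) = -55510 + (-18*(-1/18) - 12*½)*(-17 + (-18*(-1/18) - 12*½)) = -55510 + (1 - 6)*(-17 + (1 - 6)) = -55510 - 5*(-17 - 5) = -55510 - 5*(-22) = -55510 + 110 = -55400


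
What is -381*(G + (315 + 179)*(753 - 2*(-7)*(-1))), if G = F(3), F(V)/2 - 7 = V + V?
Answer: -139100052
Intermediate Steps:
F(V) = 14 + 4*V (F(V) = 14 + 2*(V + V) = 14 + 2*(2*V) = 14 + 4*V)
G = 26 (G = 14 + 4*3 = 14 + 12 = 26)
-381*(G + (315 + 179)*(753 - 2*(-7)*(-1))) = -381*(26 + (315 + 179)*(753 - 2*(-7)*(-1))) = -381*(26 + 494*(753 + 14*(-1))) = -381*(26 + 494*(753 - 14)) = -381*(26 + 494*739) = -381*(26 + 365066) = -381*365092 = -139100052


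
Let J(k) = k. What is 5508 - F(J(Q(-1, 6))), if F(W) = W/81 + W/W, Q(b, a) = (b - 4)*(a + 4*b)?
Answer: 446077/81 ≈ 5507.1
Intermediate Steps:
Q(b, a) = (-4 + b)*(a + 4*b)
F(W) = 1 + W/81 (F(W) = W*(1/81) + 1 = W/81 + 1 = 1 + W/81)
5508 - F(J(Q(-1, 6))) = 5508 - (1 + (-16*(-1) - 4*6 + 4*(-1)² + 6*(-1))/81) = 5508 - (1 + (16 - 24 + 4*1 - 6)/81) = 5508 - (1 + (16 - 24 + 4 - 6)/81) = 5508 - (1 + (1/81)*(-10)) = 5508 - (1 - 10/81) = 5508 - 1*71/81 = 5508 - 71/81 = 446077/81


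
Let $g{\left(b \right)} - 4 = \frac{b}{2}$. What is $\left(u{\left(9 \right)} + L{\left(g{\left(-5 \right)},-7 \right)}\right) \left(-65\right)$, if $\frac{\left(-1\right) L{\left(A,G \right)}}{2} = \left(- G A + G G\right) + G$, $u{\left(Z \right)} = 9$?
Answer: $6240$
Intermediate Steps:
$g{\left(b \right)} = 4 + \frac{b}{2}$
$L{\left(A,G \right)} = - 2 G - 2 G^{2} + 2 A G$ ($L{\left(A,G \right)} = - 2 \left(\left(- G A + G G\right) + G\right) = - 2 \left(\left(- A G + G^{2}\right) + G\right) = - 2 \left(\left(G^{2} - A G\right) + G\right) = - 2 \left(G + G^{2} - A G\right) = - 2 G - 2 G^{2} + 2 A G$)
$\left(u{\left(9 \right)} + L{\left(g{\left(-5 \right)},-7 \right)}\right) \left(-65\right) = \left(9 + 2 \left(-7\right) \left(-1 + \left(4 + \frac{1}{2} \left(-5\right)\right) - -7\right)\right) \left(-65\right) = \left(9 + 2 \left(-7\right) \left(-1 + \left(4 - \frac{5}{2}\right) + 7\right)\right) \left(-65\right) = \left(9 + 2 \left(-7\right) \left(-1 + \frac{3}{2} + 7\right)\right) \left(-65\right) = \left(9 + 2 \left(-7\right) \frac{15}{2}\right) \left(-65\right) = \left(9 - 105\right) \left(-65\right) = \left(-96\right) \left(-65\right) = 6240$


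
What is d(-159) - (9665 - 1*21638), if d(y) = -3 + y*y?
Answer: 37251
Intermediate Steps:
d(y) = -3 + y²
d(-159) - (9665 - 1*21638) = (-3 + (-159)²) - (9665 - 1*21638) = (-3 + 25281) - (9665 - 21638) = 25278 - 1*(-11973) = 25278 + 11973 = 37251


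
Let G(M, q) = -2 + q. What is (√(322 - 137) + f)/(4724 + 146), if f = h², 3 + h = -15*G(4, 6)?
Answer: 3969/4870 + √185/4870 ≈ 0.81778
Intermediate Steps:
h = -63 (h = -3 - 15*(-2 + 6) = -3 - 15*4 = -3 - 60 = -63)
f = 3969 (f = (-63)² = 3969)
(√(322 - 137) + f)/(4724 + 146) = (√(322 - 137) + 3969)/(4724 + 146) = (√185 + 3969)/4870 = (3969 + √185)*(1/4870) = 3969/4870 + √185/4870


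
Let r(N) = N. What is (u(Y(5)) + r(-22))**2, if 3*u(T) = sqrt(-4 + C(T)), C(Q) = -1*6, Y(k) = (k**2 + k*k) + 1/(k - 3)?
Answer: (66 - I*sqrt(10))**2/9 ≈ 482.89 - 46.38*I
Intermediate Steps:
Y(k) = 1/(-3 + k) + 2*k**2 (Y(k) = (k**2 + k**2) + 1/(-3 + k) = 2*k**2 + 1/(-3 + k) = 1/(-3 + k) + 2*k**2)
C(Q) = -6
u(T) = I*sqrt(10)/3 (u(T) = sqrt(-4 - 6)/3 = sqrt(-10)/3 = (I*sqrt(10))/3 = I*sqrt(10)/3)
(u(Y(5)) + r(-22))**2 = (I*sqrt(10)/3 - 22)**2 = (-22 + I*sqrt(10)/3)**2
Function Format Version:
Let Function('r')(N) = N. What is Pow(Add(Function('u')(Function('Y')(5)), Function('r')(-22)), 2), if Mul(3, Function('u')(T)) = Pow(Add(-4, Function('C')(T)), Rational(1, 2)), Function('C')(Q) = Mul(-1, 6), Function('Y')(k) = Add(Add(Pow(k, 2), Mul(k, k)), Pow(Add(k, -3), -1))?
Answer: Mul(Rational(1, 9), Pow(Add(66, Mul(-1, I, Pow(10, Rational(1, 2)))), 2)) ≈ Add(482.89, Mul(-46.380, I))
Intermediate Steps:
Function('Y')(k) = Add(Pow(Add(-3, k), -1), Mul(2, Pow(k, 2))) (Function('Y')(k) = Add(Add(Pow(k, 2), Pow(k, 2)), Pow(Add(-3, k), -1)) = Add(Mul(2, Pow(k, 2)), Pow(Add(-3, k), -1)) = Add(Pow(Add(-3, k), -1), Mul(2, Pow(k, 2))))
Function('C')(Q) = -6
Function('u')(T) = Mul(Rational(1, 3), I, Pow(10, Rational(1, 2))) (Function('u')(T) = Mul(Rational(1, 3), Pow(Add(-4, -6), Rational(1, 2))) = Mul(Rational(1, 3), Pow(-10, Rational(1, 2))) = Mul(Rational(1, 3), Mul(I, Pow(10, Rational(1, 2)))) = Mul(Rational(1, 3), I, Pow(10, Rational(1, 2))))
Pow(Add(Function('u')(Function('Y')(5)), Function('r')(-22)), 2) = Pow(Add(Mul(Rational(1, 3), I, Pow(10, Rational(1, 2))), -22), 2) = Pow(Add(-22, Mul(Rational(1, 3), I, Pow(10, Rational(1, 2)))), 2)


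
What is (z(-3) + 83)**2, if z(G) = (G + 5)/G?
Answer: 61009/9 ≈ 6778.8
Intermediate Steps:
z(G) = (5 + G)/G
(z(-3) + 83)**2 = ((5 - 3)/(-3) + 83)**2 = (-1/3*2 + 83)**2 = (-2/3 + 83)**2 = (247/3)**2 = 61009/9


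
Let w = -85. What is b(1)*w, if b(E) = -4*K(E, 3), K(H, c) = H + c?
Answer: 1360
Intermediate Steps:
b(E) = -12 - 4*E (b(E) = -4*(E + 3) = -4*(3 + E) = -12 - 4*E)
b(1)*w = (-12 - 4*1)*(-85) = (-12 - 4)*(-85) = -16*(-85) = 1360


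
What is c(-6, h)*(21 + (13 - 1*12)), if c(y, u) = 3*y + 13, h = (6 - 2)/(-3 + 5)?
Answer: -110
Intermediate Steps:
h = 2 (h = 4/2 = 4*(1/2) = 2)
c(y, u) = 13 + 3*y
c(-6, h)*(21 + (13 - 1*12)) = (13 + 3*(-6))*(21 + (13 - 1*12)) = (13 - 18)*(21 + (13 - 12)) = -5*(21 + 1) = -5*22 = -110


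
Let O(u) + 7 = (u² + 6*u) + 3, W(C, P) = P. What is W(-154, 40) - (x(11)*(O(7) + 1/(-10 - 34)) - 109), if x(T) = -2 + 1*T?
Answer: -27887/44 ≈ -633.79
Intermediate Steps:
O(u) = -4 + u² + 6*u (O(u) = -7 + ((u² + 6*u) + 3) = -7 + (3 + u² + 6*u) = -4 + u² + 6*u)
x(T) = -2 + T
W(-154, 40) - (x(11)*(O(7) + 1/(-10 - 34)) - 109) = 40 - ((-2 + 11)*((-4 + 7² + 6*7) + 1/(-10 - 34)) - 109) = 40 - (9*((-4 + 49 + 42) + 1/(-44)) - 109) = 40 - (9*(87 - 1/44) - 109) = 40 - (9*(3827/44) - 109) = 40 - (34443/44 - 109) = 40 - 1*29647/44 = 40 - 29647/44 = -27887/44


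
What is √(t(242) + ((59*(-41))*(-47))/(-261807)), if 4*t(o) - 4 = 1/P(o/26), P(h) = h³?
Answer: √5610936135866685/99561462 ≈ 0.75236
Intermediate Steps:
t(o) = 1 + 4394/o³ (t(o) = 1 + 1/(4*((o/26)³)) = 1 + 1/(4*((o³/17576))) = 1 + (17576/o³)/4 = 1 + 4394/o³)
√(t(242) + ((59*(-41))*(-47))/(-261807)) = √((1 + 4394/242³) + ((59*(-41))*(-47))/(-261807)) = √((1 + 4394*(1/14172488)) - 2419*(-47)*(-1/261807)) = √((1 + 2197/7086244) + 113693*(-1/261807)) = √(7088441/7086244 - 113693/261807) = √(1050147133795/1855228282908) = √5610936135866685/99561462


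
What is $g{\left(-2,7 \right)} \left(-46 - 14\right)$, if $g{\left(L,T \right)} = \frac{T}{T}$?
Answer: $-60$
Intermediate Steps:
$g{\left(L,T \right)} = 1$
$g{\left(-2,7 \right)} \left(-46 - 14\right) = 1 \left(-46 - 14\right) = 1 \left(-60\right) = -60$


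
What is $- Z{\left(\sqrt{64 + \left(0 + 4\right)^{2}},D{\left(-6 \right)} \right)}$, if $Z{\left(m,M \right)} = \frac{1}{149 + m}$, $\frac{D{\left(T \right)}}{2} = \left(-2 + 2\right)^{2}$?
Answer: $- \frac{149}{22121} + \frac{4 \sqrt{5}}{22121} \approx -0.0063313$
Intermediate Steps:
$D{\left(T \right)} = 0$ ($D{\left(T \right)} = 2 \left(-2 + 2\right)^{2} = 2 \cdot 0^{2} = 2 \cdot 0 = 0$)
$- Z{\left(\sqrt{64 + \left(0 + 4\right)^{2}},D{\left(-6 \right)} \right)} = - \frac{1}{149 + \sqrt{64 + \left(0 + 4\right)^{2}}} = - \frac{1}{149 + \sqrt{64 + 4^{2}}} = - \frac{1}{149 + \sqrt{64 + 16}} = - \frac{1}{149 + \sqrt{80}} = - \frac{1}{149 + 4 \sqrt{5}}$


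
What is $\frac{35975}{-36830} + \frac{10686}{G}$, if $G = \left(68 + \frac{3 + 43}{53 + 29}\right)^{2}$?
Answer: $\frac{25154599387}{19401358962} \approx 1.2965$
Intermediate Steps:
$G = \frac{7901721}{1681}$ ($G = \left(68 + \frac{46}{82}\right)^{2} = \left(68 + 46 \cdot \frac{1}{82}\right)^{2} = \left(68 + \frac{23}{41}\right)^{2} = \left(\frac{2811}{41}\right)^{2} = \frac{7901721}{1681} \approx 4700.6$)
$\frac{35975}{-36830} + \frac{10686}{G} = \frac{35975}{-36830} + \frac{10686}{\frac{7901721}{1681}} = 35975 \left(- \frac{1}{36830}\right) + 10686 \cdot \frac{1681}{7901721} = - \frac{7195}{7366} + \frac{5987722}{2633907} = \frac{25154599387}{19401358962}$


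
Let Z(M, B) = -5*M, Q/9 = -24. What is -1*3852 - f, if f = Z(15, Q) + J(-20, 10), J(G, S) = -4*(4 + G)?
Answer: -3841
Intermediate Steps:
Q = -216 (Q = 9*(-24) = -216)
J(G, S) = -16 - 4*G
f = -11 (f = -5*15 + (-16 - 4*(-20)) = -75 + (-16 + 80) = -75 + 64 = -11)
-1*3852 - f = -1*3852 - 1*(-11) = -3852 + 11 = -3841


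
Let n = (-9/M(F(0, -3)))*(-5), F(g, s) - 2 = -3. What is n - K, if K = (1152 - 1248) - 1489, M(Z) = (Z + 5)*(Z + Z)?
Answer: 12635/8 ≈ 1579.4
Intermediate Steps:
F(g, s) = -1 (F(g, s) = 2 - 3 = -1)
M(Z) = 2*Z*(5 + Z) (M(Z) = (5 + Z)*(2*Z) = 2*Z*(5 + Z))
K = -1585 (K = -96 - 1489 = -1585)
n = -45/8 (n = (-9/(2*(-1)*(5 - 1)))*(-5) = (-9/(2*(-1)*4))*(-5) = (-9/(-8))*(-5) = -⅛*(-9)*(-5) = (9/8)*(-5) = -45/8 ≈ -5.6250)
n - K = -45/8 - 1*(-1585) = -45/8 + 1585 = 12635/8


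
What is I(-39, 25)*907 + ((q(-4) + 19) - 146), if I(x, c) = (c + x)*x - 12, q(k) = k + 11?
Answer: 484218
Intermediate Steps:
q(k) = 11 + k
I(x, c) = -12 + x*(c + x) (I(x, c) = x*(c + x) - 12 = -12 + x*(c + x))
I(-39, 25)*907 + ((q(-4) + 19) - 146) = (-12 + (-39)² + 25*(-39))*907 + (((11 - 4) + 19) - 146) = (-12 + 1521 - 975)*907 + ((7 + 19) - 146) = 534*907 + (26 - 146) = 484338 - 120 = 484218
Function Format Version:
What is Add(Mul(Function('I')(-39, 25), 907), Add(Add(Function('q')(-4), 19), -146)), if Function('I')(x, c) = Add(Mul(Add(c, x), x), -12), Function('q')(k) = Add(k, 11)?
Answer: 484218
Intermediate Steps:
Function('q')(k) = Add(11, k)
Function('I')(x, c) = Add(-12, Mul(x, Add(c, x))) (Function('I')(x, c) = Add(Mul(x, Add(c, x)), -12) = Add(-12, Mul(x, Add(c, x))))
Add(Mul(Function('I')(-39, 25), 907), Add(Add(Function('q')(-4), 19), -146)) = Add(Mul(Add(-12, Pow(-39, 2), Mul(25, -39)), 907), Add(Add(Add(11, -4), 19), -146)) = Add(Mul(Add(-12, 1521, -975), 907), Add(Add(7, 19), -146)) = Add(Mul(534, 907), Add(26, -146)) = Add(484338, -120) = 484218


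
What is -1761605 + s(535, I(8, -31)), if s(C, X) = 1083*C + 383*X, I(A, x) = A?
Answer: -1179136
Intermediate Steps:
s(C, X) = 383*X + 1083*C
-1761605 + s(535, I(8, -31)) = -1761605 + (383*8 + 1083*535) = -1761605 + (3064 + 579405) = -1761605 + 582469 = -1179136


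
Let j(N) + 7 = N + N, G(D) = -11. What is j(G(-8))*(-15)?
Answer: 435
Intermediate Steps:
j(N) = -7 + 2*N (j(N) = -7 + (N + N) = -7 + 2*N)
j(G(-8))*(-15) = (-7 + 2*(-11))*(-15) = (-7 - 22)*(-15) = -29*(-15) = 435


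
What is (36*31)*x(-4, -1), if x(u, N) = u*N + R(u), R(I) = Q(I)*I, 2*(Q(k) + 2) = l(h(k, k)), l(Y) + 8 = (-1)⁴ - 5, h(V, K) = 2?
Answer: 40176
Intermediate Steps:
l(Y) = -12 (l(Y) = -8 + ((-1)⁴ - 5) = -8 + (1 - 5) = -8 - 4 = -12)
Q(k) = -8 (Q(k) = -2 + (½)*(-12) = -2 - 6 = -8)
R(I) = -8*I
x(u, N) = -8*u + N*u (x(u, N) = u*N - 8*u = N*u - 8*u = -8*u + N*u)
(36*31)*x(-4, -1) = (36*31)*(-4*(-8 - 1)) = 1116*(-4*(-9)) = 1116*36 = 40176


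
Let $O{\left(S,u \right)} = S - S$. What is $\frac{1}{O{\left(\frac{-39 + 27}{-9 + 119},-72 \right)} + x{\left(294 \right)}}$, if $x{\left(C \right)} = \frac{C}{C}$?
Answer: $1$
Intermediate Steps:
$O{\left(S,u \right)} = 0$
$x{\left(C \right)} = 1$
$\frac{1}{O{\left(\frac{-39 + 27}{-9 + 119},-72 \right)} + x{\left(294 \right)}} = \frac{1}{0 + 1} = 1^{-1} = 1$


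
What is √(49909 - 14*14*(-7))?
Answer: √51281 ≈ 226.45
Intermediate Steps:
√(49909 - 14*14*(-7)) = √(49909 - 196*(-7)) = √(49909 + 1372) = √51281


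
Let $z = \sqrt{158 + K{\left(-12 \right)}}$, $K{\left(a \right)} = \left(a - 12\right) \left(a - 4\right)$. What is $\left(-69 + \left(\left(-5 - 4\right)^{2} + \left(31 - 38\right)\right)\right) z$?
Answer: $5 \sqrt{542} \approx 116.4$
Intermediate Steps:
$K{\left(a \right)} = \left(-12 + a\right) \left(-4 + a\right)$
$z = \sqrt{542}$ ($z = \sqrt{158 + \left(48 + \left(-12\right)^{2} - -192\right)} = \sqrt{158 + \left(48 + 144 + 192\right)} = \sqrt{158 + 384} = \sqrt{542} \approx 23.281$)
$\left(-69 + \left(\left(-5 - 4\right)^{2} + \left(31 - 38\right)\right)\right) z = \left(-69 + \left(\left(-5 - 4\right)^{2} + \left(31 - 38\right)\right)\right) \sqrt{542} = \left(-69 - \left(7 - \left(-9\right)^{2}\right)\right) \sqrt{542} = \left(-69 + \left(81 - 7\right)\right) \sqrt{542} = \left(-69 + 74\right) \sqrt{542} = 5 \sqrt{542}$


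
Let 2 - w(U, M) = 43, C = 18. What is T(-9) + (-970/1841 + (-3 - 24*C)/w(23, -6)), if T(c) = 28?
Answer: 2874533/75481 ≈ 38.083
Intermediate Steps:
w(U, M) = -41 (w(U, M) = 2 - 1*43 = 2 - 43 = -41)
T(-9) + (-970/1841 + (-3 - 24*C)/w(23, -6)) = 28 + (-970/1841 + (-3 - 24*18)/(-41)) = 28 + (-970*1/1841 + (-3 - 432)*(-1/41)) = 28 + (-970/1841 - 435*(-1/41)) = 28 + (-970/1841 + 435/41) = 28 + 761065/75481 = 2874533/75481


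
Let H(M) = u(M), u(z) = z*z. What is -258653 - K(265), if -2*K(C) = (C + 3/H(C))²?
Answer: -1102401236658933/4931550625 ≈ -2.2354e+5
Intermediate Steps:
u(z) = z²
H(M) = M²
K(C) = -(C + 3/C²)²/2 (K(C) = -(C + 3/(C²))²/2 = -(C + 3/C²)²/2)
-258653 - K(265) = -258653 - (-1)*(3 + 265³)²/(2*265⁴) = -258653 - (-1)*(3 + 18609625)²/(2*4931550625) = -258653 - (-1)*18609628²/(2*4931550625) = -258653 - (-1)*346318254298384/(2*4931550625) = -258653 - 1*(-173159127149192/4931550625) = -258653 + 173159127149192/4931550625 = -1102401236658933/4931550625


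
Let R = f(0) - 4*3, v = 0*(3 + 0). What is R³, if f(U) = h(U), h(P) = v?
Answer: -1728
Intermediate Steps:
v = 0 (v = 0*3 = 0)
h(P) = 0
f(U) = 0
R = -12 (R = 0 - 4*3 = 0 - 12 = -12)
R³ = (-12)³ = -1728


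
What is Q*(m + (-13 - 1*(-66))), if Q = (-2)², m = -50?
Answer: 12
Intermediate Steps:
Q = 4
Q*(m + (-13 - 1*(-66))) = 4*(-50 + (-13 - 1*(-66))) = 4*(-50 + (-13 + 66)) = 4*(-50 + 53) = 4*3 = 12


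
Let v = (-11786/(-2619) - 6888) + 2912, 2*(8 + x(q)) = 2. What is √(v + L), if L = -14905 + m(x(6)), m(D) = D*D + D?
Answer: I*√14354318505/873 ≈ 137.24*I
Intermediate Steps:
x(q) = -7 (x(q) = -8 + (½)*2 = -8 + 1 = -7)
m(D) = D + D² (m(D) = D² + D = D + D²)
L = -14863 (L = -14905 - 7*(1 - 7) = -14905 - 7*(-6) = -14905 + 42 = -14863)
v = -10401358/2619 (v = (-11786*(-1/2619) - 6888) + 2912 = (11786/2619 - 6888) + 2912 = -18027886/2619 + 2912 = -10401358/2619 ≈ -3971.5)
√(v + L) = √(-10401358/2619 - 14863) = √(-49327555/2619) = I*√14354318505/873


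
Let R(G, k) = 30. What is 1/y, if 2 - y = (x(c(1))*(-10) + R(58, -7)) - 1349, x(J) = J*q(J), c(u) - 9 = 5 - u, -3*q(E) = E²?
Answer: -3/18007 ≈ -0.00016660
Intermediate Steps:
q(E) = -E²/3
c(u) = 14 - u (c(u) = 9 + (5 - u) = 14 - u)
x(J) = -J³/3 (x(J) = J*(-J²/3) = -J³/3)
y = -18007/3 (y = 2 - ((-(14 - 1*1)³/3*(-10) + 30) - 1349) = 2 - ((-(14 - 1)³/3*(-10) + 30) - 1349) = 2 - ((-⅓*13³*(-10) + 30) - 1349) = 2 - ((-⅓*2197*(-10) + 30) - 1349) = 2 - ((-2197/3*(-10) + 30) - 1349) = 2 - ((21970/3 + 30) - 1349) = 2 - (22060/3 - 1349) = 2 - 1*18013/3 = 2 - 18013/3 = -18007/3 ≈ -6002.3)
1/y = 1/(-18007/3) = -3/18007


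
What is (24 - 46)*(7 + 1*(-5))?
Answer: -44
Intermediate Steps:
(24 - 46)*(7 + 1*(-5)) = -22*(7 - 5) = -22*2 = -44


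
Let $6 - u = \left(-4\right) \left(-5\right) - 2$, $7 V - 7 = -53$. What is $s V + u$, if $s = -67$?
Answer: $\frac{2998}{7} \approx 428.29$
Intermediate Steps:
$V = - \frac{46}{7}$ ($V = 1 + \frac{1}{7} \left(-53\right) = 1 - \frac{53}{7} = - \frac{46}{7} \approx -6.5714$)
$u = -12$ ($u = 6 - \left(\left(-4\right) \left(-5\right) - 2\right) = 6 - \left(20 - 2\right) = 6 - 18 = -12$)
$s V + u = \left(-67\right) \left(- \frac{46}{7}\right) - 12 = \frac{3082}{7} - 12 = \frac{2998}{7}$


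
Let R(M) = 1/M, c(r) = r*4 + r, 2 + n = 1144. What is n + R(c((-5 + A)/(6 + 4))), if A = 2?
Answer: 3424/3 ≈ 1141.3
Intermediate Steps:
n = 1142 (n = -2 + 1144 = 1142)
c(r) = 5*r (c(r) = 4*r + r = 5*r)
n + R(c((-5 + A)/(6 + 4))) = 1142 + 1/(5*((-5 + 2)/(6 + 4))) = 1142 + 1/(5*(-3/10)) = 1142 + 1/(-3/2) = 1142 - 2/3 = 3424/3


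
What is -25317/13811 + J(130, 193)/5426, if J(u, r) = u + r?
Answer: -132909089/74938486 ≈ -1.7736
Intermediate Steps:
J(u, r) = r + u
-25317/13811 + J(130, 193)/5426 = -25317/13811 + (193 + 130)/5426 = -25317*1/13811 + 323*(1/5426) = -25317/13811 + 323/5426 = -132909089/74938486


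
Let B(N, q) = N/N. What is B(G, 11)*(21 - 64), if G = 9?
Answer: -43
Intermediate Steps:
B(N, q) = 1
B(G, 11)*(21 - 64) = 1*(21 - 64) = 1*(-43) = -43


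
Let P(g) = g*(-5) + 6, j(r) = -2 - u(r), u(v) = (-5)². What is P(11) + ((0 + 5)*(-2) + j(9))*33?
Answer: -1270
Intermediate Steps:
u(v) = 25
j(r) = -27 (j(r) = -2 - 1*25 = -2 - 25 = -27)
P(g) = 6 - 5*g (P(g) = -5*g + 6 = 6 - 5*g)
P(11) + ((0 + 5)*(-2) + j(9))*33 = (6 - 5*11) + ((0 + 5)*(-2) - 27)*33 = (6 - 55) + (5*(-2) - 27)*33 = -49 + (-10 - 27)*33 = -49 - 37*33 = -49 - 1221 = -1270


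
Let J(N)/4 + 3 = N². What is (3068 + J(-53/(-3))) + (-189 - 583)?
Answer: 31792/9 ≈ 3532.4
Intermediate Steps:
J(N) = -12 + 4*N²
(3068 + J(-53/(-3))) + (-189 - 583) = (3068 + (-12 + 4*(-53/(-3))²)) + (-189 - 583) = (3068 + (-12 + 4*(-53*(-⅓))²)) - 772 = (3068 + (-12 + 4*(53/3)²)) - 772 = (3068 + (-12 + 4*(2809/9))) - 772 = (3068 + (-12 + 11236/9)) - 772 = (3068 + 11128/9) - 772 = 38740/9 - 772 = 31792/9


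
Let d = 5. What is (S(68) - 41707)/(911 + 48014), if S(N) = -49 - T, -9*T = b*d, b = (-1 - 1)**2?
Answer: -375784/440325 ≈ -0.85342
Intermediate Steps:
b = 4 (b = (-2)**2 = 4)
T = -20/9 (T = -4*5/9 = -1/9*20 = -20/9 ≈ -2.2222)
S(N) = -421/9 (S(N) = -49 - 1*(-20/9) = -49 + 20/9 = -421/9)
(S(68) - 41707)/(911 + 48014) = (-421/9 - 41707)/(911 + 48014) = -375784/9/48925 = -375784/9*1/48925 = -375784/440325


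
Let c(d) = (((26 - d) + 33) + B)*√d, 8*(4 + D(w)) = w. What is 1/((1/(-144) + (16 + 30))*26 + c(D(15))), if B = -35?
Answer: 49593024/59364451145 - 270864*I*√34/59364451145 ≈ 0.0008354 - 2.6605e-5*I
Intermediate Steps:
D(w) = -4 + w/8
c(d) = √d*(24 - d) (c(d) = (((26 - d) + 33) - 35)*√d = ((59 - d) - 35)*√d = (24 - d)*√d = √d*(24 - d))
1/((1/(-144) + (16 + 30))*26 + c(D(15))) = 1/((1/(-144) + (16 + 30))*26 + √(-4 + (⅛)*15)*(24 - (-4 + (⅛)*15))) = 1/((-1/144 + 46)*26 + √(-4 + 15/8)*(24 - (-4 + 15/8))) = 1/((6623/144)*26 + √(-17/8)*(24 - 1*(-17/8))) = 1/(86099/72 + (I*√34/4)*(24 + 17/8)) = 1/(86099/72 + (I*√34/4)*(209/8)) = 1/(86099/72 + 209*I*√34/32)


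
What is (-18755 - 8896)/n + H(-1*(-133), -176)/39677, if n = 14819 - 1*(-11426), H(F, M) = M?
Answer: -100157077/94665715 ≈ -1.0580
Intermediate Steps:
n = 26245 (n = 14819 + 11426 = 26245)
(-18755 - 8896)/n + H(-1*(-133), -176)/39677 = (-18755 - 8896)/26245 - 176/39677 = -27651*1/26245 - 176*1/39677 = -27651/26245 - 16/3607 = -100157077/94665715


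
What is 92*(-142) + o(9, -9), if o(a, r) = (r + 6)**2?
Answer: -13055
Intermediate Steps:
o(a, r) = (6 + r)**2
92*(-142) + o(9, -9) = 92*(-142) + (6 - 9)**2 = -13064 + (-3)**2 = -13064 + 9 = -13055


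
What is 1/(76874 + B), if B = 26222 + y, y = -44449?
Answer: 1/58647 ≈ 1.7051e-5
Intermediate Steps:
B = -18227 (B = 26222 - 44449 = -18227)
1/(76874 + B) = 1/(76874 - 18227) = 1/58647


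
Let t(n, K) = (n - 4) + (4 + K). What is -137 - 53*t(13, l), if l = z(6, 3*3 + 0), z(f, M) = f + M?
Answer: -1621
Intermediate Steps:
z(f, M) = M + f
l = 15 (l = (3*3 + 0) + 6 = (9 + 0) + 6 = 9 + 6 = 15)
t(n, K) = K + n (t(n, K) = (-4 + n) + (4 + K) = K + n)
-137 - 53*t(13, l) = -137 - 53*(15 + 13) = -137 - 53*28 = -137 - 1484 = -1621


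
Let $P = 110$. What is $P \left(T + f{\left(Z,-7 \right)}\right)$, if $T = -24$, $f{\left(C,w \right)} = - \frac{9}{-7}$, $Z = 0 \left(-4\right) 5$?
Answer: $- \frac{17490}{7} \approx -2498.6$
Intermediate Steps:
$Z = 0$ ($Z = 0 \cdot 5 = 0$)
$f{\left(C,w \right)} = \frac{9}{7}$ ($f{\left(C,w \right)} = \left(-9\right) \left(- \frac{1}{7}\right) = \frac{9}{7}$)
$P \left(T + f{\left(Z,-7 \right)}\right) = 110 \left(-24 + \frac{9}{7}\right) = 110 \left(- \frac{159}{7}\right) = - \frac{17490}{7}$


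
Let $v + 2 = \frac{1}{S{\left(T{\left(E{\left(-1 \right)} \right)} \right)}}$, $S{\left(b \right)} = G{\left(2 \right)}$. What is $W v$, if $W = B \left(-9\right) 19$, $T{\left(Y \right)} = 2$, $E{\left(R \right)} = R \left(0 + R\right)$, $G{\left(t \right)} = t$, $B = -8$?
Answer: $-2052$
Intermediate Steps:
$E{\left(R \right)} = R^{2}$ ($E{\left(R \right)} = R R = R^{2}$)
$S{\left(b \right)} = 2$
$W = 1368$ ($W = \left(-8\right) \left(-9\right) 19 = 72 \cdot 19 = 1368$)
$v = - \frac{3}{2}$ ($v = -2 + \frac{1}{2} = - \frac{3}{2} \approx -1.5$)
$W v = 1368 \left(- \frac{3}{2}\right) = -2052$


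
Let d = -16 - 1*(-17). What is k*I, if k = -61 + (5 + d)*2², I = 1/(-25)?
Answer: 37/25 ≈ 1.4800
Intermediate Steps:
d = 1 (d = -16 + 17 = 1)
I = -1/25 ≈ -0.040000
k = -37 (k = -61 + (5 + 1)*2² = -61 + 6*4 = -61 + 24 = -37)
k*I = -37*(-1/25) = 37/25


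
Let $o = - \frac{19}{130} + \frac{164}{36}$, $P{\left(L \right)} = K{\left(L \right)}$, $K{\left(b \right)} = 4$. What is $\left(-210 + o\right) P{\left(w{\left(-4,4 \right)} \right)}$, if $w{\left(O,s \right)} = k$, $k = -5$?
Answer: $- \frac{481082}{585} \approx -822.36$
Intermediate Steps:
$w{\left(O,s \right)} = -5$
$P{\left(L \right)} = 4$
$o = \frac{5159}{1170}$ ($o = \left(-19\right) \frac{1}{130} + 164 \cdot \frac{1}{36} = - \frac{19}{130} + \frac{41}{9} = \frac{5159}{1170} \approx 4.4094$)
$\left(-210 + o\right) P{\left(w{\left(-4,4 \right)} \right)} = \left(-210 + \frac{5159}{1170}\right) 4 = \left(- \frac{240541}{1170}\right) 4 = - \frac{481082}{585}$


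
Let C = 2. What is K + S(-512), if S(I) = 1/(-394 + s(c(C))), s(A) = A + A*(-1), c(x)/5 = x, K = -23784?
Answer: -9370897/394 ≈ -23784.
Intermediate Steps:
c(x) = 5*x
s(A) = 0 (s(A) = A - A = 0)
S(I) = -1/394 (S(I) = 1/(-394 + 0) = 1/(-394) = -1/394)
K + S(-512) = -23784 - 1/394 = -9370897/394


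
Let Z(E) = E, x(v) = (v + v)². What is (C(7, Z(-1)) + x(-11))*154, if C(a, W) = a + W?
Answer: 75460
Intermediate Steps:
x(v) = 4*v² (x(v) = (2*v)² = 4*v²)
C(a, W) = W + a
(C(7, Z(-1)) + x(-11))*154 = ((-1 + 7) + 4*(-11)²)*154 = (6 + 4*121)*154 = (6 + 484)*154 = 490*154 = 75460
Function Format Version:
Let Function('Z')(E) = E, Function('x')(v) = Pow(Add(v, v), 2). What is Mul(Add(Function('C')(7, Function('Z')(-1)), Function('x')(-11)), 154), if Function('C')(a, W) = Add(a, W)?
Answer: 75460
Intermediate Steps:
Function('x')(v) = Mul(4, Pow(v, 2)) (Function('x')(v) = Pow(Mul(2, v), 2) = Mul(4, Pow(v, 2)))
Function('C')(a, W) = Add(W, a)
Mul(Add(Function('C')(7, Function('Z')(-1)), Function('x')(-11)), 154) = Mul(Add(Add(-1, 7), Mul(4, Pow(-11, 2))), 154) = Mul(Add(6, Mul(4, 121)), 154) = Mul(Add(6, 484), 154) = Mul(490, 154) = 75460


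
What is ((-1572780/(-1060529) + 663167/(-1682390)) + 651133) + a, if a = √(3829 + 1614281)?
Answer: 1161768667617432087/1784223384310 + 3*√179790 ≈ 6.5241e+5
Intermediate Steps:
a = 3*√179790 (a = √1618110 = 3*√179790 ≈ 1272.0)
((-1572780/(-1060529) + 663167/(-1682390)) + 651133) + a = ((-1572780/(-1060529) + 663167/(-1682390)) + 651133) + 3*√179790 = ((-1572780*(-1/1060529) + 663167*(-1/1682390)) + 651133) + 3*√179790 = ((1572780/1060529 - 663167/1682390) + 651133) + 3*√179790 = (1942721508857/1784223384310 + 651133) + 3*√179790 = 1161768667617432087/1784223384310 + 3*√179790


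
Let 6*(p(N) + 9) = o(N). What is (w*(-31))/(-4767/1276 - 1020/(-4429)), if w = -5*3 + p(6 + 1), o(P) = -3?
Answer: -4292241338/19811523 ≈ -216.65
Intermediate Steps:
p(N) = -19/2 (p(N) = -9 + (⅙)*(-3) = -9 - ½ = -19/2)
w = -49/2 (w = -5*3 - 19/2 = -15 - 19/2 = -49/2 ≈ -24.500)
(w*(-31))/(-4767/1276 - 1020/(-4429)) = (-49/2*(-31))/(-4767/1276 - 1020/(-4429)) = 1519/(2*(-4767*1/1276 - 1020*(-1/4429))) = 1519/(2*(-4767/1276 + 1020/4429)) = 1519/(2*(-19811523/5651404)) = (1519/2)*(-5651404/19811523) = -4292241338/19811523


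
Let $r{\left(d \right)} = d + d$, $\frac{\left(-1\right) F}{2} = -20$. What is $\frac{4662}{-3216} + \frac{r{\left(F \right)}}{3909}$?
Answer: $- \frac{2994413}{2095224} \approx -1.4292$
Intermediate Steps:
$F = 40$ ($F = \left(-2\right) \left(-20\right) = 40$)
$r{\left(d \right)} = 2 d$
$\frac{4662}{-3216} + \frac{r{\left(F \right)}}{3909} = \frac{4662}{-3216} + \frac{2 \cdot 40}{3909} = 4662 \left(- \frac{1}{3216}\right) + 80 \cdot \frac{1}{3909} = - \frac{777}{536} + \frac{80}{3909} = - \frac{2994413}{2095224}$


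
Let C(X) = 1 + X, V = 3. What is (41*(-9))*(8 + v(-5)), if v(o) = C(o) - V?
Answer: -369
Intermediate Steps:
v(o) = -2 + o (v(o) = (1 + o) - 1*3 = (1 + o) - 3 = -2 + o)
(41*(-9))*(8 + v(-5)) = (41*(-9))*(8 + (-2 - 5)) = -369*(8 - 7) = -369*1 = -369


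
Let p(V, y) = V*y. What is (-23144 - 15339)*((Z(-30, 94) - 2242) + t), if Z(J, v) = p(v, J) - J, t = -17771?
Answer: 877527849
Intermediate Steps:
Z(J, v) = -J + J*v (Z(J, v) = v*J - J = J*v - J = -J + J*v)
(-23144 - 15339)*((Z(-30, 94) - 2242) + t) = (-23144 - 15339)*((-30*(-1 + 94) - 2242) - 17771) = -38483*((-30*93 - 2242) - 17771) = -38483*((-2790 - 2242) - 17771) = -38483*(-5032 - 17771) = -38483*(-22803) = 877527849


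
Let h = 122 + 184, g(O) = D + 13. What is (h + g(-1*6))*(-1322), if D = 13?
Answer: -438904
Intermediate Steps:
g(O) = 26 (g(O) = 13 + 13 = 26)
h = 306
(h + g(-1*6))*(-1322) = (306 + 26)*(-1322) = 332*(-1322) = -438904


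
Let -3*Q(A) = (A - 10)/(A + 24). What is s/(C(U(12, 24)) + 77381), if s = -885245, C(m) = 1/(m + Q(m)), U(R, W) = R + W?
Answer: -2856685615/249708577 ≈ -11.440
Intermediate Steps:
Q(A) = -(-10 + A)/(3*(24 + A)) (Q(A) = -(A - 10)/(3*(A + 24)) = -(-10 + A)/(3*(24 + A)))
C(m) = 1/(m + (10 - m)/(3*(24 + m)))
s/(C(U(12, 24)) + 77381) = -885245/(3*(24 + (12 + 24))/(10 - (12 + 24) + 3*(12 + 24)*(24 + (12 + 24))) + 77381) = -885245/(3*(24 + 36)/(10 - 1*36 + 3*36*(24 + 36)) + 77381) = -885245/(3*60/(10 - 36 + 3*36*60) + 77381) = -885245/(3*60/(10 - 36 + 6480) + 77381) = -885245/(3*60/6454 + 77381) = -885245/(3*(1/6454)*60 + 77381) = -885245/(90/3227 + 77381) = -885245/249708577/3227 = -885245*3227/249708577 = -2856685615/249708577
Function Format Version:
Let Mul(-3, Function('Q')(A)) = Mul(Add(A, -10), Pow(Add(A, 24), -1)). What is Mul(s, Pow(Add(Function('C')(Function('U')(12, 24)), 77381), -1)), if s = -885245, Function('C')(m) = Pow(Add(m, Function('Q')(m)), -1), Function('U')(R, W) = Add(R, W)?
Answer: Rational(-2856685615, 249708577) ≈ -11.440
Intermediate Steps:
Function('Q')(A) = Mul(Rational(-1, 3), Pow(Add(24, A), -1), Add(-10, A)) (Function('Q')(A) = Mul(Rational(-1, 3), Mul(Add(A, -10), Pow(Add(A, 24), -1))) = Mul(Rational(-1, 3), Mul(Add(-10, A), Pow(Add(24, A), -1))) = Mul(Rational(-1, 3), Mul(Pow(Add(24, A), -1), Add(-10, A))) = Mul(Rational(-1, 3), Pow(Add(24, A), -1), Add(-10, A)))
Function('C')(m) = Pow(Add(m, Mul(Rational(1, 3), Pow(Add(24, m), -1), Add(10, Mul(-1, m)))), -1)
Mul(s, Pow(Add(Function('C')(Function('U')(12, 24)), 77381), -1)) = Mul(-885245, Pow(Add(Mul(3, Pow(Add(10, Mul(-1, Add(12, 24)), Mul(3, Add(12, 24), Add(24, Add(12, 24)))), -1), Add(24, Add(12, 24))), 77381), -1)) = Mul(-885245, Pow(Add(Mul(3, Pow(Add(10, Mul(-1, 36), Mul(3, 36, Add(24, 36))), -1), Add(24, 36)), 77381), -1)) = Mul(-885245, Pow(Add(Mul(3, Pow(Add(10, -36, Mul(3, 36, 60)), -1), 60), 77381), -1)) = Mul(-885245, Pow(Add(Mul(3, Pow(Add(10, -36, 6480), -1), 60), 77381), -1)) = Mul(-885245, Pow(Add(Mul(3, Pow(6454, -1), 60), 77381), -1)) = Mul(-885245, Pow(Add(Mul(3, Rational(1, 6454), 60), 77381), -1)) = Mul(-885245, Pow(Add(Rational(90, 3227), 77381), -1)) = Mul(-885245, Pow(Rational(249708577, 3227), -1)) = Mul(-885245, Rational(3227, 249708577)) = Rational(-2856685615, 249708577)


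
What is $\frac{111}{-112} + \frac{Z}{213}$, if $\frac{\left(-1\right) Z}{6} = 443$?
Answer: $- \frac{107113}{7952} \approx -13.47$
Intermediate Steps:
$Z = -2658$ ($Z = \left(-6\right) 443 = -2658$)
$\frac{111}{-112} + \frac{Z}{213} = \frac{111}{-112} - \frac{2658}{213} = 111 \left(- \frac{1}{112}\right) - \frac{886}{71} = - \frac{111}{112} - \frac{886}{71} = - \frac{107113}{7952}$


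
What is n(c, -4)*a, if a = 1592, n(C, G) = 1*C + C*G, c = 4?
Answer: -19104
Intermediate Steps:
n(C, G) = C + C*G
n(c, -4)*a = (4*(1 - 4))*1592 = (4*(-3))*1592 = -12*1592 = -19104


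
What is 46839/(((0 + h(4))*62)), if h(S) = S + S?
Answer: 46839/496 ≈ 94.433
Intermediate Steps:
h(S) = 2*S
46839/(((0 + h(4))*62)) = 46839/(((0 + 2*4)*62)) = 46839/(((0 + 8)*62)) = 46839/((8*62)) = 46839/496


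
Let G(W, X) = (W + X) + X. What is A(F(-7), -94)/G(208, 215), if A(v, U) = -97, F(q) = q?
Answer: -97/638 ≈ -0.15204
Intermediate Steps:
G(W, X) = W + 2*X
A(F(-7), -94)/G(208, 215) = -97/(208 + 2*215) = -97/(208 + 430) = -97/638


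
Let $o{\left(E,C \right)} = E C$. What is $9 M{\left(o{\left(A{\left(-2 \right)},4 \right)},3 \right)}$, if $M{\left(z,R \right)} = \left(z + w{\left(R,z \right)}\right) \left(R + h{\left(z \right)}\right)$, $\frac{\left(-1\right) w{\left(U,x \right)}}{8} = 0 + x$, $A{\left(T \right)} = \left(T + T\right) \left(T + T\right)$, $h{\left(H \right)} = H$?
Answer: $-270144$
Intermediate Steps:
$A{\left(T \right)} = 4 T^{2}$ ($A{\left(T \right)} = 2 T 2 T = 4 T^{2}$)
$w{\left(U,x \right)} = - 8 x$ ($w{\left(U,x \right)} = - 8 \left(0 + x\right) = - 8 x$)
$o{\left(E,C \right)} = C E$
$M{\left(z,R \right)} = - 7 z \left(R + z\right)$ ($M{\left(z,R \right)} = \left(z - 8 z\right) \left(R + z\right) = - 7 z \left(R + z\right)$)
$9 M{\left(o{\left(A{\left(-2 \right)},4 \right)},3 \right)} = 9 \cdot 7 \cdot 4 \cdot 4 \left(-2\right)^{2} \left(\left(-1\right) 3 - 4 \cdot 4 \left(-2\right)^{2}\right) = 9 \cdot 7 \cdot 4 \cdot 4 \cdot 4 \left(-3 - 4 \cdot 4 \cdot 4\right) = 9 \cdot 7 \cdot 4 \cdot 16 \left(-3 - 4 \cdot 16\right) = 9 \cdot 7 \cdot 64 \left(-3 - 64\right) = 9 \cdot 7 \cdot 64 \left(-67\right) = 9 \left(-30016\right) = -270144$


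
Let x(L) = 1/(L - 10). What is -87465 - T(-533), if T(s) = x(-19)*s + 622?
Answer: -2555056/29 ≈ -88105.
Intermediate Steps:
x(L) = 1/(-10 + L)
T(s) = 622 - s/29 (T(s) = s/(-10 - 19) + 622 = s/(-29) + 622 = -s/29 + 622 = 622 - s/29)
-87465 - T(-533) = -87465 - (622 - 1/29*(-533)) = -87465 - (622 + 533/29) = -87465 - 1*18571/29 = -87465 - 18571/29 = -2555056/29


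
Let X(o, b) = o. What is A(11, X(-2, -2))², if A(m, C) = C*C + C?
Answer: 4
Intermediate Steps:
A(m, C) = C + C² (A(m, C) = C² + C = C + C²)
A(11, X(-2, -2))² = (-2*(1 - 2))² = (-2*(-1))² = 2² = 4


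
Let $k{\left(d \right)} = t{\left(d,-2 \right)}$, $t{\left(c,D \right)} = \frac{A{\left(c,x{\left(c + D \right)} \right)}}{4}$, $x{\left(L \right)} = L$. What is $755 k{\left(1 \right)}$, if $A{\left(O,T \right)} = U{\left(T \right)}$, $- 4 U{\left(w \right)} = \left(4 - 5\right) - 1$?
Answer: $\frac{755}{8} \approx 94.375$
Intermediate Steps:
$U{\left(w \right)} = \frac{1}{2}$ ($U{\left(w \right)} = - \frac{\left(4 - 5\right) - 1}{4} = - \frac{-1 - 1}{4} = \left(- \frac{1}{4}\right) \left(-2\right) = \frac{1}{2}$)
$A{\left(O,T \right)} = \frac{1}{2}$
$t{\left(c,D \right)} = \frac{1}{8}$ ($t{\left(c,D \right)} = \frac{1}{2 \cdot 4} = \frac{1}{2} \cdot \frac{1}{4} = \frac{1}{8}$)
$k{\left(d \right)} = \frac{1}{8}$
$755 k{\left(1 \right)} = 755 \cdot \frac{1}{8} = \frac{755}{8}$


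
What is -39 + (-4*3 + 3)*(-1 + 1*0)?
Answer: -30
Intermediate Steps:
-39 + (-4*3 + 3)*(-1 + 1*0) = -39 + (-12 + 3)*(-1 + 0) = -39 - 9*(-1) = -39 + 9 = -30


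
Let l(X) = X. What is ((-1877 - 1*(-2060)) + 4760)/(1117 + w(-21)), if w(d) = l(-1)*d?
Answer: 4943/1138 ≈ 4.3436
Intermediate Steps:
w(d) = -d
((-1877 - 1*(-2060)) + 4760)/(1117 + w(-21)) = ((-1877 - 1*(-2060)) + 4760)/(1117 - 1*(-21)) = ((-1877 + 2060) + 4760)/(1117 + 21) = (183 + 4760)/1138 = 4943*(1/1138) = 4943/1138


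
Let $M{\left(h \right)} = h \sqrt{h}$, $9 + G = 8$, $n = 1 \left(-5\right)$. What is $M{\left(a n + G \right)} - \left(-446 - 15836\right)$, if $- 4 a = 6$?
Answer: $16282 + \frac{13 \sqrt{26}}{4} \approx 16299.0$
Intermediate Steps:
$a = - \frac{3}{2}$ ($a = \left(- \frac{1}{4}\right) 6 = - \frac{3}{2} \approx -1.5$)
$n = -5$
$G = -1$ ($G = -9 + 8 = -1$)
$M{\left(h \right)} = h^{\frac{3}{2}}$
$M{\left(a n + G \right)} - \left(-446 - 15836\right) = \left(\left(- \frac{3}{2}\right) \left(-5\right) - 1\right)^{\frac{3}{2}} - \left(-446 - 15836\right) = \left(\frac{15}{2} - 1\right)^{\frac{3}{2}} - \left(-446 - 15836\right) = \left(\frac{13}{2}\right)^{\frac{3}{2}} - -16282 = \frac{13 \sqrt{26}}{4} + 16282 = 16282 + \frac{13 \sqrt{26}}{4}$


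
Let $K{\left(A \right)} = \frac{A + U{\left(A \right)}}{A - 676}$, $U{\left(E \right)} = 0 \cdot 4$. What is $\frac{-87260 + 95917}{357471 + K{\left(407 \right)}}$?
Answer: $\frac{2328733}{96159292} \approx 0.024217$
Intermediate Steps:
$U{\left(E \right)} = 0$
$K{\left(A \right)} = \frac{A}{-676 + A}$ ($K{\left(A \right)} = \frac{A + 0}{A - 676} = \frac{A}{-676 + A}$)
$\frac{-87260 + 95917}{357471 + K{\left(407 \right)}} = \frac{-87260 + 95917}{357471 + \frac{407}{-676 + 407}} = \frac{8657}{357471 + \frac{407}{-269}} = \frac{8657}{357471 + 407 \left(- \frac{1}{269}\right)} = \frac{8657}{357471 - \frac{407}{269}} = \frac{8657}{\frac{96159292}{269}} = 8657 \cdot \frac{269}{96159292} = \frac{2328733}{96159292}$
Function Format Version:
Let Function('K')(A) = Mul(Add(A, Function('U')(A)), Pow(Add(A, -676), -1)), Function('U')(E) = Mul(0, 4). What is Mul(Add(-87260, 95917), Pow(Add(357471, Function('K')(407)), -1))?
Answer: Rational(2328733, 96159292) ≈ 0.024217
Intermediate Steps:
Function('U')(E) = 0
Function('K')(A) = Mul(A, Pow(Add(-676, A), -1)) (Function('K')(A) = Mul(Add(A, 0), Pow(Add(A, -676), -1)) = Mul(A, Pow(Add(-676, A), -1)))
Mul(Add(-87260, 95917), Pow(Add(357471, Function('K')(407)), -1)) = Mul(Add(-87260, 95917), Pow(Add(357471, Mul(407, Pow(Add(-676, 407), -1))), -1)) = Mul(8657, Pow(Add(357471, Mul(407, Pow(-269, -1))), -1)) = Mul(8657, Pow(Add(357471, Mul(407, Rational(-1, 269))), -1)) = Mul(8657, Pow(Add(357471, Rational(-407, 269)), -1)) = Mul(8657, Pow(Rational(96159292, 269), -1)) = Mul(8657, Rational(269, 96159292)) = Rational(2328733, 96159292)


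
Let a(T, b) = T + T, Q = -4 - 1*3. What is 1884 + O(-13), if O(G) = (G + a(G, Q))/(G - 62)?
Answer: 47113/25 ≈ 1884.5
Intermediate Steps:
Q = -7 (Q = -4 - 3 = -7)
a(T, b) = 2*T
O(G) = 3*G/(-62 + G) (O(G) = (G + 2*G)/(G - 62) = (3*G)/(-62 + G) = 3*G/(-62 + G))
1884 + O(-13) = 1884 + 3*(-13)/(-62 - 13) = 1884 + 3*(-13)/(-75) = 1884 + 3*(-13)*(-1/75) = 1884 + 13/25 = 47113/25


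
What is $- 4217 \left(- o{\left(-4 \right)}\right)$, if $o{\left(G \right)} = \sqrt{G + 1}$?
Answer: $4217 i \sqrt{3} \approx 7304.1 i$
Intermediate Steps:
$o{\left(G \right)} = \sqrt{1 + G}$
$- 4217 \left(- o{\left(-4 \right)}\right) = - 4217 \left(- \sqrt{1 - 4}\right) = - 4217 \left(- \sqrt{-3}\right) = - 4217 \left(- i \sqrt{3}\right) = 4217 i \sqrt{3}$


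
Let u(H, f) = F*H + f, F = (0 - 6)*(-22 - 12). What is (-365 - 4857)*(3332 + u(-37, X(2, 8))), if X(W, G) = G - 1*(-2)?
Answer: 21963732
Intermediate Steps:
F = 204 (F = -6*(-34) = 204)
X(W, G) = 2 + G (X(W, G) = G + 2 = 2 + G)
u(H, f) = f + 204*H (u(H, f) = 204*H + f = f + 204*H)
(-365 - 4857)*(3332 + u(-37, X(2, 8))) = (-365 - 4857)*(3332 + ((2 + 8) + 204*(-37))) = -5222*(3332 + (10 - 7548)) = -5222*(3332 - 7538) = -5222*(-4206) = 21963732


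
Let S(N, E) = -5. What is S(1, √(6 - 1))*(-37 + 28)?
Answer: 45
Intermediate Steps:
S(1, √(6 - 1))*(-37 + 28) = -5*(-37 + 28) = -5*(-9) = 45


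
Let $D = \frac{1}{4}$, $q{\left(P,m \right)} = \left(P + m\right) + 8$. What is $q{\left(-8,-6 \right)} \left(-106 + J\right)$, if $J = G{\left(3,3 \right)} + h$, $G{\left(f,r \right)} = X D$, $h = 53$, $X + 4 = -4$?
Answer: $330$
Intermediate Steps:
$q{\left(P,m \right)} = 8 + P + m$
$X = -8$ ($X = -4 - 4 = -8$)
$D = \frac{1}{4} \approx 0.25$
$G{\left(f,r \right)} = -2$ ($G{\left(f,r \right)} = \left(-8\right) \frac{1}{4} = -2$)
$J = 51$ ($J = -2 + 53 = 51$)
$q{\left(-8,-6 \right)} \left(-106 + J\right) = \left(8 - 8 - 6\right) \left(-106 + 51\right) = \left(-6\right) \left(-55\right) = 330$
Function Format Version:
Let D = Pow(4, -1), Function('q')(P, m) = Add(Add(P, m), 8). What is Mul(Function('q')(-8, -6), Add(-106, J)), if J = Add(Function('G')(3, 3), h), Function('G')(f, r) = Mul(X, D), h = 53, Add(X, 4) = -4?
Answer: 330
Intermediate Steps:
Function('q')(P, m) = Add(8, P, m)
X = -8 (X = Add(-4, -4) = -8)
D = Rational(1, 4) ≈ 0.25000
Function('G')(f, r) = -2 (Function('G')(f, r) = Mul(-8, Rational(1, 4)) = -2)
J = 51 (J = Add(-2, 53) = 51)
Mul(Function('q')(-8, -6), Add(-106, J)) = Mul(Add(8, -8, -6), Add(-106, 51)) = Mul(-6, -55) = 330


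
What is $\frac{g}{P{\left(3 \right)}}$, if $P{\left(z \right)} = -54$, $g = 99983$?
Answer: $- \frac{99983}{54} \approx -1851.5$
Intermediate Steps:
$\frac{g}{P{\left(3 \right)}} = \frac{99983}{-54} = 99983 \left(- \frac{1}{54}\right) = - \frac{99983}{54}$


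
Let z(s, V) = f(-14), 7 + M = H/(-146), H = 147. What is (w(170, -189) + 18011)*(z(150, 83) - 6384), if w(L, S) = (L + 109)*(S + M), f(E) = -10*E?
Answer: 16844036062/73 ≈ 2.3074e+8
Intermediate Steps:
M = -1169/146 (M = -7 + 147/(-146) = -7 + 147*(-1/146) = -7 - 147/146 = -1169/146 ≈ -8.0069)
z(s, V) = 140 (z(s, V) = -10*(-14) = 140)
w(L, S) = (109 + L)*(-1169/146 + S) (w(L, S) = (L + 109)*(S - 1169/146) = (109 + L)*(-1169/146 + S))
(w(170, -189) + 18011)*(z(150, 83) - 6384) = ((-127421/146 + 109*(-189) - 1169/146*170 + 170*(-189)) + 18011)*(140 - 6384) = ((-127421/146 - 20601 - 99365/73 - 32130) + 18011)*(-6244) = (-8024877/146 + 18011)*(-6244) = -5395271/146*(-6244) = 16844036062/73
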